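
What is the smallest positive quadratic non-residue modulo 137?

(2/137) = +1, so 2 is a residue.
(3/137) = −1, so 3 is the smallest positive non-residue mod 137.

3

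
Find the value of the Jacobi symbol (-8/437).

First reduce: -8 ≡ 429 (mod 437).
Reciprocity: 429 ≡ 1 and 437 ≡ 1 (mod 4), so (429/437) = +(437/429).
Reduce top mod 429: now compute (8/429).
Pull out 2^3: since 429 ≡ 5 (mod 8), (2/429) = -1, so (2/429)^3 = -1.
Reached (1/429) = 1. Collecting the sign flips along the way, the symbol is -1.

-1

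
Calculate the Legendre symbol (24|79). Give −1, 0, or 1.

Pull out 2^3: since 79 ≡ 7 (mod 8), (2/79) = +1, so (2/79)^3 = +1.
Reciprocity: 3 ≡ 3 and 79 ≡ 3 (mod 4), so (3/79) = −(79/3).
Reduce top mod 3: now compute (1/3).
Reached (1/3) = 1. Collecting the sign flips along the way, the symbol is -1.

-1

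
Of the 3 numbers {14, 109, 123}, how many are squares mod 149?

(14/149) = -1 → non-residue.
(109/149) = -1 → non-residue.
(123/149) = +1 → QR.
Total quadratic residues among the 3: 1.

1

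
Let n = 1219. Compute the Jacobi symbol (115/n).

0

Reciprocity: 115 ≡ 3 and 1219 ≡ 3 (mod 4), so (115/1219) = −(1219/115).
Reduce top mod 115: now compute (69/115).
Reciprocity: 69 ≡ 1 and 115 ≡ 3 (mod 4), so (69/115) = +(115/69).
Reduce top mod 69: now compute (46/69).
Pull out 2: since 69 ≡ 5 (mod 8), (2/69) = -1.
Reciprocity: 23 ≡ 3 and 69 ≡ 1 (mod 4), so (23/69) = +(69/23).
Reduce top mod 23: now compute (0/23).
Top reduces to 0: gcd > 1, so the symbol is 0.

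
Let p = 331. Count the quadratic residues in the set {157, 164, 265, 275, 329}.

(157/331) = +1 → QR.
(164/331) = -1 → non-residue.
(265/331) = +1 → QR.
(275/331) = -1 → non-residue.
(329/331) = +1 → QR.
Total quadratic residues among the 5: 3.

3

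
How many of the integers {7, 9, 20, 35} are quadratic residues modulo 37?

(7/37) = +1 → QR.
(9/37) = +1 → QR.
(20/37) = -1 → non-residue.
(35/37) = -1 → non-residue.
Total quadratic residues among the 4: 2.

2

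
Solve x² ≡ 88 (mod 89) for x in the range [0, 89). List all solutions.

34, 55

89 ≡ 1 (mod 4), so we find a root by search.
Trying successive values, 34² = 1156 ≡ 88 (mod 89). The other root is 89 − 34 = 55.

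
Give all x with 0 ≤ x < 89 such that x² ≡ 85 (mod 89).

21, 68

89 ≡ 1 (mod 4), so we find a root by search.
Trying successive values, 21² = 441 ≡ 85 (mod 89). The other root is 89 − 21 = 68.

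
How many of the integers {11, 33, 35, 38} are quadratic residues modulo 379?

1

(11/379) = -1 → non-residue.
(33/379) = +1 → QR.
(35/379) = -1 → non-residue.
(38/379) = -1 → non-residue.
Total quadratic residues among the 4: 1.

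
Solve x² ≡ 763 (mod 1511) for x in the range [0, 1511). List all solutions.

Since 1511 ≡ 3 (mod 4), a square root of 763 is 763^((1511+1)/4) = 763^378 mod 1511.
Repeated squaring: 763^2≡434, 763^4≡992, 763^8≡403, 763^16≡732, 763^32≡930, 763^64≡608, 763^128≡980, 763^256≡915 (mod 1511).
763^378 = 763^(256+64+32+16+8+2) ≡ 1194 (mod 1511).
Check: 1194² = 1425636 ≡ 763 (mod 1511). The two roots are 317 and 1194.

317, 1194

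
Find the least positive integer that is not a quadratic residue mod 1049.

3

(2/1049) = +1, so 2 is a residue.
(3/1049) = −1, so 3 is the smallest positive non-residue mod 1049.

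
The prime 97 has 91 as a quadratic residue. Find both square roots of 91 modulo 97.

97 ≡ 1 (mod 4), so we find a root by search.
Trying successive values, 24² = 576 ≡ 91 (mod 97). The other root is 97 − 24 = 73.

24, 73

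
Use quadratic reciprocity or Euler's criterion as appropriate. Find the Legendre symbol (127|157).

1

Reciprocity: 127 ≡ 3 and 157 ≡ 1 (mod 4), so (127/157) = +(157/127).
Reduce top mod 127: now compute (30/127).
Pull out 2: since 127 ≡ 7 (mod 8), (2/127) = +1.
Reciprocity: 15 ≡ 3 and 127 ≡ 3 (mod 4), so (15/127) = −(127/15).
Reduce top mod 15: now compute (7/15).
Reciprocity: 7 ≡ 3 and 15 ≡ 3 (mod 4), so (7/15) = −(15/7).
Reduce top mod 7: now compute (1/7).
Reached (1/7) = 1. Collecting the sign flips along the way, the symbol is +1.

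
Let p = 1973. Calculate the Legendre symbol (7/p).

-1

Reciprocity: 7 ≡ 3 and 1973 ≡ 1 (mod 4), so (7/1973) = +(1973/7).
Reduce top mod 7: now compute (6/7).
Pull out 2: since 7 ≡ 7 (mod 8), (2/7) = +1.
Reciprocity: 3 ≡ 3 and 7 ≡ 3 (mod 4), so (3/7) = −(7/3).
Reduce top mod 3: now compute (1/3).
Reached (1/3) = 1. Collecting the sign flips along the way, the symbol is -1.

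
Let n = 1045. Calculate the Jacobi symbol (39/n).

-1

Reciprocity: 39 ≡ 3 and 1045 ≡ 1 (mod 4), so (39/1045) = +(1045/39).
Reduce top mod 39: now compute (31/39).
Reciprocity: 31 ≡ 3 and 39 ≡ 3 (mod 4), so (31/39) = −(39/31).
Reduce top mod 31: now compute (8/31).
Pull out 2^3: since 31 ≡ 7 (mod 8), (2/31) = +1, so (2/31)^3 = +1.
Reached (1/31) = 1. Collecting the sign flips along the way, the symbol is -1.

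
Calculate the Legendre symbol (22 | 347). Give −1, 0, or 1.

Pull out 2: since 347 ≡ 3 (mod 8), (2/347) = -1.
Reciprocity: 11 ≡ 3 and 347 ≡ 3 (mod 4), so (11/347) = −(347/11).
Reduce top mod 11: now compute (6/11).
Pull out 2: since 11 ≡ 3 (mod 8), (2/11) = -1.
Reciprocity: 3 ≡ 3 and 11 ≡ 3 (mod 4), so (3/11) = −(11/3).
Reduce top mod 3: now compute (2/3).
Pull out 2: since 3 ≡ 3 (mod 8), (2/3) = -1.
Reached (1/3) = 1. Collecting the sign flips along the way, the symbol is -1.

-1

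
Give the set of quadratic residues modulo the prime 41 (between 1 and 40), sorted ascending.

1 2 4 5 8 9 10 16 18 20 21 23 25 31 32 33 36 37 39 40

Square k = 1,…,20 (k and 41−k give the same square):
1²=1, 2²=4, 3²=9, 4²=16, 5²=25, 6²=36, 7²≡8, 8²≡23, 9²≡40, 10²≡18, 11²≡39, 12²≡21, 13²≡5, 14²≡32, 15²≡20, 16²≡10, 17²≡2, 18²≡37, 19²≡33, 20²≡31 (mod 41).
So the quadratic residues mod 41 are {1, 2, 4, 5, 8, 9, 10, 16, 18, 20, 21, 23, 25, 31, 32, 33, 36, 37, 39, 40}.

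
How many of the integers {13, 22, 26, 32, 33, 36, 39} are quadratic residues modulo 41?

(13/41) = -1 → non-residue.
(22/41) = -1 → non-residue.
(26/41) = -1 → non-residue.
(32/41) = +1 → QR.
(33/41) = +1 → QR.
(36/41) = +1 → QR.
(39/41) = +1 → QR.
Total quadratic residues among the 7: 4.

4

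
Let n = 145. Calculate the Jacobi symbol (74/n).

Pull out 2: since 145 ≡ 1 (mod 8), (2/145) = +1.
Reciprocity: 37 ≡ 1 and 145 ≡ 1 (mod 4), so (37/145) = +(145/37).
Reduce top mod 37: now compute (34/37).
Pull out 2: since 37 ≡ 5 (mod 8), (2/37) = -1.
Reciprocity: 17 ≡ 1 and 37 ≡ 1 (mod 4), so (17/37) = +(37/17).
Reduce top mod 17: now compute (3/17).
Reciprocity: 3 ≡ 3 and 17 ≡ 1 (mod 4), so (3/17) = +(17/3).
Reduce top mod 3: now compute (2/3).
Pull out 2: since 3 ≡ 3 (mod 8), (2/3) = -1.
Reached (1/3) = 1. Collecting the sign flips along the way, the symbol is +1.

1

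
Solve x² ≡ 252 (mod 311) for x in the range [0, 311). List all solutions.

93, 218

Since 311 ≡ 3 (mod 4), a square root of 252 is 252^((311+1)/4) = 252^78 mod 311.
Repeated squaring: 252^2≡60, 252^4≡179, 252^8≡8, 252^16≡64, 252^32≡53, 252^64≡10 (mod 311).
252^78 = 252^(64+8+4+2) ≡ 218 (mod 311).
Check: 218² = 47524 ≡ 252 (mod 311). The two roots are 93 and 218.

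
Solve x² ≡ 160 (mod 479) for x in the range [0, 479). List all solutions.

170, 309

Since 479 ≡ 3 (mod 4), a square root of 160 is 160^((479+1)/4) = 160^120 mod 479.
Repeated squaring: 160^2≡213, 160^4≡343, 160^8≡294, 160^16≡216, 160^32≡193, 160^64≡366 (mod 479).
160^120 = 160^(64+32+16+8) ≡ 309 (mod 479).
Check: 309² = 95481 ≡ 160 (mod 479). The two roots are 170 and 309.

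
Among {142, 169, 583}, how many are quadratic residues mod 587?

2

(142/587) = +1 → QR.
(169/587) = +1 → QR.
(583/587) = -1 → non-residue.
Total quadratic residues among the 3: 2.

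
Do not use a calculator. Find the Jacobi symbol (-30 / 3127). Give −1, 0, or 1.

-1

First reduce: -30 ≡ 3097 (mod 3127).
Reciprocity: 3097 ≡ 1 and 3127 ≡ 3 (mod 4), so (3097/3127) = +(3127/3097).
Reduce top mod 3097: now compute (30/3097).
Pull out 2: since 3097 ≡ 1 (mod 8), (2/3097) = +1.
Reciprocity: 15 ≡ 3 and 3097 ≡ 1 (mod 4), so (15/3097) = +(3097/15).
Reduce top mod 15: now compute (7/15).
Reciprocity: 7 ≡ 3 and 15 ≡ 3 (mod 4), so (7/15) = −(15/7).
Reduce top mod 7: now compute (1/7).
Reached (1/7) = 1. Collecting the sign flips along the way, the symbol is -1.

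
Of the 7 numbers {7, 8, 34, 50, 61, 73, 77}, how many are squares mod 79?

3

(7/79) = -1 → non-residue.
(8/79) = +1 → QR.
(34/79) = -1 → non-residue.
(50/79) = +1 → QR.
(61/79) = -1 → non-residue.
(73/79) = +1 → QR.
(77/79) = -1 → non-residue.
Total quadratic residues among the 7: 3.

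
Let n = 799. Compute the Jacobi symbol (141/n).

0

Reciprocity: 141 ≡ 1 and 799 ≡ 3 (mod 4), so (141/799) = +(799/141).
Reduce top mod 141: now compute (94/141).
Pull out 2: since 141 ≡ 5 (mod 8), (2/141) = -1.
Reciprocity: 47 ≡ 3 and 141 ≡ 1 (mod 4), so (47/141) = +(141/47).
Reduce top mod 47: now compute (0/47).
Top reduces to 0: gcd > 1, so the symbol is 0.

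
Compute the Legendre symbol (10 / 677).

1

Pull out 2: since 677 ≡ 5 (mod 8), (2/677) = -1.
Reciprocity: 5 ≡ 1 and 677 ≡ 1 (mod 4), so (5/677) = +(677/5).
Reduce top mod 5: now compute (2/5).
Pull out 2: since 5 ≡ 5 (mod 8), (2/5) = -1.
Reached (1/5) = 1. Collecting the sign flips along the way, the symbol is +1.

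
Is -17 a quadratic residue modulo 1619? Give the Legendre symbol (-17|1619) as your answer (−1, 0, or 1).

First reduce: -17 ≡ 1602 (mod 1619).
Pull out 2: since 1619 ≡ 3 (mod 8), (2/1619) = -1.
Reciprocity: 801 ≡ 1 and 1619 ≡ 3 (mod 4), so (801/1619) = +(1619/801).
Reduce top mod 801: now compute (17/801).
Reciprocity: 17 ≡ 1 and 801 ≡ 1 (mod 4), so (17/801) = +(801/17).
Reduce top mod 17: now compute (2/17).
Pull out 2: since 17 ≡ 1 (mod 8), (2/17) = +1.
Reached (1/17) = 1. Collecting the sign flips along the way, the symbol is -1.

-1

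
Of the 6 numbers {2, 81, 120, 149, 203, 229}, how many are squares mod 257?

(2/257) = +1 → QR.
(81/257) = +1 → QR.
(120/257) = +1 → QR.
(149/257) = -1 → non-residue.
(203/257) = -1 → non-residue.
(229/257) = -1 → non-residue.
Total quadratic residues among the 6: 3.

3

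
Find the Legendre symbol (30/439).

-1

Pull out 2: since 439 ≡ 7 (mod 8), (2/439) = +1.
Reciprocity: 15 ≡ 3 and 439 ≡ 3 (mod 4), so (15/439) = −(439/15).
Reduce top mod 15: now compute (4/15).
Pull out 2^2: since 15 ≡ 7 (mod 8), (2/15) = +1, so (2/15)^2 = +1.
Reached (1/15) = 1. Collecting the sign flips along the way, the symbol is -1.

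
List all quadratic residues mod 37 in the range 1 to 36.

Square k = 1,…,18 (k and 37−k give the same square):
1²=1, 2²=4, 3²=9, 4²=16, 5²=25, 6²=36, 7²≡12, 8²≡27, 9²≡7, 10²≡26, 11²≡10, 12²≡33, 13²≡21, 14²≡11, 15²≡3, 16²≡34, 17²≡30, 18²≡28 (mod 37).
So the quadratic residues mod 37 are {1, 3, 4, 7, 9, 10, 11, 12, 16, 21, 25, 26, 27, 28, 30, 33, 34, 36}.

1 3 4 7 9 10 11 12 16 21 25 26 27 28 30 33 34 36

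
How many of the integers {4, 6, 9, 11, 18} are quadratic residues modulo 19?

4

(4/19) = +1 → QR.
(6/19) = +1 → QR.
(9/19) = +1 → QR.
(11/19) = +1 → QR.
(18/19) = -1 → non-residue.
Total quadratic residues among the 5: 4.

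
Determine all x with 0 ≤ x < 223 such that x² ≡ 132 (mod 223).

32, 191

Since 223 ≡ 3 (mod 4), a square root of 132 is 132^((223+1)/4) = 132^56 mod 223.
Repeated squaring: 132^2≡30, 132^4≡8, 132^8≡64, 132^16≡82, 132^32≡34 (mod 223).
132^56 = 132^(32+16+8) ≡ 32 (mod 223).
Check: 32² = 1024 ≡ 132 (mod 223). The two roots are 32 and 191.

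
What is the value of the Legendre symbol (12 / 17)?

Pull out 2^2: since 17 ≡ 1 (mod 8), (2/17) = +1, so (2/17)^2 = +1.
Reciprocity: 3 ≡ 3 and 17 ≡ 1 (mod 4), so (3/17) = +(17/3).
Reduce top mod 3: now compute (2/3).
Pull out 2: since 3 ≡ 3 (mod 8), (2/3) = -1.
Reached (1/3) = 1. Collecting the sign flips along the way, the symbol is -1.

-1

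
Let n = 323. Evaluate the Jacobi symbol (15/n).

-1

Reciprocity: 15 ≡ 3 and 323 ≡ 3 (mod 4), so (15/323) = −(323/15).
Reduce top mod 15: now compute (8/15).
Pull out 2^3: since 15 ≡ 7 (mod 8), (2/15) = +1, so (2/15)^3 = +1.
Reached (1/15) = 1. Collecting the sign flips along the way, the symbol is -1.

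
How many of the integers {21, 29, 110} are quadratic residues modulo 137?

(21/137) = -1 → non-residue.
(29/137) = -1 → non-residue.
(110/137) = -1 → non-residue.
Total quadratic residues among the 3: 0.

0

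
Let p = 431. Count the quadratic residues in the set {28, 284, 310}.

0

(28/431) = -1 → non-residue.
(284/431) = -1 → non-residue.
(310/431) = -1 → non-residue.
Total quadratic residues among the 3: 0.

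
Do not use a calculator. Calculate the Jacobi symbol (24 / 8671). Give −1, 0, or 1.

-1

Pull out 2^3: since 8671 ≡ 7 (mod 8), (2/8671) = +1, so (2/8671)^3 = +1.
Reciprocity: 3 ≡ 3 and 8671 ≡ 3 (mod 4), so (3/8671) = −(8671/3).
Reduce top mod 3: now compute (1/3).
Reached (1/3) = 1. Collecting the sign flips along the way, the symbol is -1.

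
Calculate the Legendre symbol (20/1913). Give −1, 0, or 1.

Pull out 2^2: since 1913 ≡ 1 (mod 8), (2/1913) = +1, so (2/1913)^2 = +1.
Reciprocity: 5 ≡ 1 and 1913 ≡ 1 (mod 4), so (5/1913) = +(1913/5).
Reduce top mod 5: now compute (3/5).
Reciprocity: 3 ≡ 3 and 5 ≡ 1 (mod 4), so (3/5) = +(5/3).
Reduce top mod 3: now compute (2/3).
Pull out 2: since 3 ≡ 3 (mod 8), (2/3) = -1.
Reached (1/3) = 1. Collecting the sign flips along the way, the symbol is -1.

-1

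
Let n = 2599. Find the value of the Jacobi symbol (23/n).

0

Reciprocity: 23 ≡ 3 and 2599 ≡ 3 (mod 4), so (23/2599) = −(2599/23).
Reduce top mod 23: now compute (0/23).
Top reduces to 0: gcd > 1, so the symbol is 0.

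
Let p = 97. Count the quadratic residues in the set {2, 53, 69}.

(2/97) = +1 → QR.
(53/97) = +1 → QR.
(69/97) = -1 → non-residue.
Total quadratic residues among the 3: 2.

2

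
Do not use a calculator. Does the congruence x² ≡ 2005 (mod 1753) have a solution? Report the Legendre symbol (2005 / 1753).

-1

First reduce: 2005 ≡ 252 (mod 1753).
Pull out 2^2: since 1753 ≡ 1 (mod 8), (2/1753) = +1, so (2/1753)^2 = +1.
Reciprocity: 63 ≡ 3 and 1753 ≡ 1 (mod 4), so (63/1753) = +(1753/63).
Reduce top mod 63: now compute (52/63).
Pull out 2^2: since 63 ≡ 7 (mod 8), (2/63) = +1, so (2/63)^2 = +1.
Reciprocity: 13 ≡ 1 and 63 ≡ 3 (mod 4), so (13/63) = +(63/13).
Reduce top mod 13: now compute (11/13).
Reciprocity: 11 ≡ 3 and 13 ≡ 1 (mod 4), so (11/13) = +(13/11).
Reduce top mod 11: now compute (2/11).
Pull out 2: since 11 ≡ 3 (mod 8), (2/11) = -1.
Reached (1/11) = 1. Collecting the sign flips along the way, the symbol is -1.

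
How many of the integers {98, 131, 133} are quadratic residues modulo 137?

(98/137) = +1 → QR.
(131/137) = -1 → non-residue.
(133/137) = +1 → QR.
Total quadratic residues among the 3: 2.

2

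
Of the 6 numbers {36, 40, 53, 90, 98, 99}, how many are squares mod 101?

(36/101) = +1 → QR.
(40/101) = -1 → non-residue.
(53/101) = -1 → non-residue.
(90/101) = -1 → non-residue.
(98/101) = -1 → non-residue.
(99/101) = -1 → non-residue.
Total quadratic residues among the 6: 1.

1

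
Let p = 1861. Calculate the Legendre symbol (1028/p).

1

Pull out 2^2: since 1861 ≡ 5 (mod 8), (2/1861) = -1, so (2/1861)^2 = +1.
Reciprocity: 257 ≡ 1 and 1861 ≡ 1 (mod 4), so (257/1861) = +(1861/257).
Reduce top mod 257: now compute (62/257).
Pull out 2: since 257 ≡ 1 (mod 8), (2/257) = +1.
Reciprocity: 31 ≡ 3 and 257 ≡ 1 (mod 4), so (31/257) = +(257/31).
Reduce top mod 31: now compute (9/31).
Reciprocity: 9 ≡ 1 and 31 ≡ 3 (mod 4), so (9/31) = +(31/9).
Reduce top mod 9: now compute (4/9).
Pull out 2^2: since 9 ≡ 1 (mod 8), (2/9) = +1, so (2/9)^2 = +1.
Reached (1/9) = 1. Collecting the sign flips along the way, the symbol is +1.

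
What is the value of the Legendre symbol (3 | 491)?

1

Euler's criterion: (3/491) ≡ 3^245 (mod 491).
3^2 ≡ 9 (mod 491)
3^4 ≡ 81 (mod 491)
3^8 ≡ 178 (mod 491)
3^16 ≡ 260 (mod 491)
3^32 ≡ 333 (mod 491)
3^64 ≡ 414 (mod 491)
3^128 ≡ 37 (mod 491)
3^245 = 3^(128+64+32+16+4+1) ≡ 1 (mod 491).
Result is 1, so (3/491) = 1.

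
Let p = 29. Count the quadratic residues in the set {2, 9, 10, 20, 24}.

(2/29) = -1 → non-residue.
(9/29) = +1 → QR.
(10/29) = -1 → non-residue.
(20/29) = +1 → QR.
(24/29) = +1 → QR.
Total quadratic residues among the 5: 3.

3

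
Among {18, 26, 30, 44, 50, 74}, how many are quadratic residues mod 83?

3

(18/83) = -1 → non-residue.
(26/83) = +1 → QR.
(30/83) = +1 → QR.
(44/83) = +1 → QR.
(50/83) = -1 → non-residue.
(74/83) = -1 → non-residue.
Total quadratic residues among the 6: 3.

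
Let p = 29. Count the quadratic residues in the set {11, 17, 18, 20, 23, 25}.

(11/29) = -1 → non-residue.
(17/29) = -1 → non-residue.
(18/29) = -1 → non-residue.
(20/29) = +1 → QR.
(23/29) = +1 → QR.
(25/29) = +1 → QR.
Total quadratic residues among the 6: 3.

3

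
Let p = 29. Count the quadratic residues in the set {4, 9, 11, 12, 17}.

(4/29) = +1 → QR.
(9/29) = +1 → QR.
(11/29) = -1 → non-residue.
(12/29) = -1 → non-residue.
(17/29) = -1 → non-residue.
Total quadratic residues among the 5: 2.

2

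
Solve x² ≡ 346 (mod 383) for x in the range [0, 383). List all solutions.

27, 356

Since 383 ≡ 3 (mod 4), a square root of 346 is 346^((383+1)/4) = 346^96 mod 383.
Repeated squaring: 346^2≡220, 346^4≡142, 346^8≡248, 346^16≡224, 346^32≡3, 346^64≡9 (mod 383).
346^96 = 346^(64+32) ≡ 27 (mod 383).
Check: 27² = 729 ≡ 346 (mod 383). The two roots are 27 and 356.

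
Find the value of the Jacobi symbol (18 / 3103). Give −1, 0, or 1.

Pull out 2: since 3103 ≡ 7 (mod 8), (2/3103) = +1.
Reciprocity: 9 ≡ 1 and 3103 ≡ 3 (mod 4), so (9/3103) = +(3103/9).
Reduce top mod 9: now compute (7/9).
Reciprocity: 7 ≡ 3 and 9 ≡ 1 (mod 4), so (7/9) = +(9/7).
Reduce top mod 7: now compute (2/7).
Pull out 2: since 7 ≡ 7 (mod 8), (2/7) = +1.
Reached (1/7) = 1. Collecting the sign flips along the way, the symbol is +1.

1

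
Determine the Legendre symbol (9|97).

Reciprocity: 9 ≡ 1 and 97 ≡ 1 (mod 4), so (9/97) = +(97/9).
Reduce top mod 9: now compute (7/9).
Reciprocity: 7 ≡ 3 and 9 ≡ 1 (mod 4), so (7/9) = +(9/7).
Reduce top mod 7: now compute (2/7).
Pull out 2: since 7 ≡ 7 (mod 8), (2/7) = +1.
Reached (1/7) = 1. Collecting the sign flips along the way, the symbol is +1.

1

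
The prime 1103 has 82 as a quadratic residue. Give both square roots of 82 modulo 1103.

191, 912

Since 1103 ≡ 3 (mod 4), a square root of 82 is 82^((1103+1)/4) = 82^276 mod 1103.
Repeated squaring: 82^2≡106, 82^4≡206, 82^8≡522, 82^16≡43, 82^32≡746, 82^64≡604, 82^128≡826, 82^256≡622 (mod 1103).
82^276 = 82^(256+16+4) ≡ 191 (mod 1103).
Check: 191² = 36481 ≡ 82 (mod 1103). The two roots are 191 and 912.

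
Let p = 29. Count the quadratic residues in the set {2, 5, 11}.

(2/29) = -1 → non-residue.
(5/29) = +1 → QR.
(11/29) = -1 → non-residue.
Total quadratic residues among the 3: 1.

1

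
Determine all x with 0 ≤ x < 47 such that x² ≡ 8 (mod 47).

14, 33

Since 47 ≡ 3 (mod 4), a square root of 8 is 8^((47+1)/4) = 8^12 mod 47.
Repeated squaring: 8^2≡17, 8^4≡7, 8^8≡2 (mod 47).
8^12 = 8^(8+4) ≡ 14 (mod 47).
Check: 14² = 196 ≡ 8 (mod 47). The two roots are 14 and 33.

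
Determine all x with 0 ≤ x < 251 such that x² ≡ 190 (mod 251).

Since 251 ≡ 3 (mod 4), a square root of 190 is 190^((251+1)/4) = 190^63 mod 251.
Repeated squaring: 190^2≡207, 190^4≡179, 190^8≡164, 190^16≡39, 190^32≡15 (mod 251).
190^63 = 190^(32+16+8+4+2+1) ≡ 21 (mod 251).
Check: 21² = 441 ≡ 190 (mod 251). The two roots are 21 and 230.

21, 230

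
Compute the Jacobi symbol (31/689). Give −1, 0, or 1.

Reciprocity: 31 ≡ 3 and 689 ≡ 1 (mod 4), so (31/689) = +(689/31).
Reduce top mod 31: now compute (7/31).
Reciprocity: 7 ≡ 3 and 31 ≡ 3 (mod 4), so (7/31) = −(31/7).
Reduce top mod 7: now compute (3/7).
Reciprocity: 3 ≡ 3 and 7 ≡ 3 (mod 4), so (3/7) = −(7/3).
Reduce top mod 3: now compute (1/3).
Reached (1/3) = 1. Collecting the sign flips along the way, the symbol is +1.

1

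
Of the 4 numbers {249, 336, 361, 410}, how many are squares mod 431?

(249/431) = -1 → non-residue.
(336/431) = -1 → non-residue.
(361/431) = +1 → QR.
(410/431) = +1 → QR.
Total quadratic residues among the 4: 2.

2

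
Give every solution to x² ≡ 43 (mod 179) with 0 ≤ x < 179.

Since 179 ≡ 3 (mod 4), a square root of 43 is 43^((179+1)/4) = 43^45 mod 179.
Repeated squaring: 43^2≡59, 43^4≡80, 43^8≡135, 43^16≡146, 43^32≡15 (mod 179).
43^45 = 43^(32+8+4+1) ≡ 36 (mod 179).
Check: 36² = 1296 ≡ 43 (mod 179). The two roots are 36 and 143.

36, 143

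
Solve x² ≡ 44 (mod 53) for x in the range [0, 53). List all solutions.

16, 37

53 ≡ 1 (mod 4), so we find a root by search.
Trying successive values, 16² = 256 ≡ 44 (mod 53). The other root is 53 − 16 = 37.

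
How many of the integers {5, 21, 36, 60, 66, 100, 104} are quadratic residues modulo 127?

5

(5/127) = -1 → non-residue.
(21/127) = +1 → QR.
(36/127) = +1 → QR.
(60/127) = +1 → QR.
(66/127) = -1 → non-residue.
(100/127) = +1 → QR.
(104/127) = +1 → QR.
Total quadratic residues among the 7: 5.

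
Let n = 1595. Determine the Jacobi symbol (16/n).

1

Pull out 2^4: since 1595 ≡ 3 (mod 8), (2/1595) = -1, so (2/1595)^4 = +1.
Reached (1/1595) = 1. Collecting the sign flips along the way, the symbol is +1.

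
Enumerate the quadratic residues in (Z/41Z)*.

Square k = 1,…,20 (k and 41−k give the same square):
1²=1, 2²=4, 3²=9, 4²=16, 5²=25, 6²=36, 7²≡8, 8²≡23, 9²≡40, 10²≡18, 11²≡39, 12²≡21, 13²≡5, 14²≡32, 15²≡20, 16²≡10, 17²≡2, 18²≡37, 19²≡33, 20²≡31 (mod 41).
So the quadratic residues mod 41 are {1, 2, 4, 5, 8, 9, 10, 16, 18, 20, 21, 23, 25, 31, 32, 33, 36, 37, 39, 40}.

1 2 4 5 8 9 10 16 18 20 21 23 25 31 32 33 36 37 39 40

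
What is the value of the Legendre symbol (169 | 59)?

First reduce: 169 ≡ 51 (mod 59).
Reciprocity: 51 ≡ 3 and 59 ≡ 3 (mod 4), so (51/59) = −(59/51).
Reduce top mod 51: now compute (8/51).
Pull out 2^3: since 51 ≡ 3 (mod 8), (2/51) = -1, so (2/51)^3 = -1.
Reached (1/51) = 1. Collecting the sign flips along the way, the symbol is +1.

1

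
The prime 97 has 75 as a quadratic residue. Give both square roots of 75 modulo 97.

97 ≡ 1 (mod 4), so we find a root by search.
Trying successive values, 47² = 2209 ≡ 75 (mod 97). The other root is 97 − 47 = 50.

47, 50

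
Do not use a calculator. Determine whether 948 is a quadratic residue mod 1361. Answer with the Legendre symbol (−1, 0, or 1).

-1

Pull out 2^2: since 1361 ≡ 1 (mod 8), (2/1361) = +1, so (2/1361)^2 = +1.
Reciprocity: 237 ≡ 1 and 1361 ≡ 1 (mod 4), so (237/1361) = +(1361/237).
Reduce top mod 237: now compute (176/237).
Pull out 2^4: since 237 ≡ 5 (mod 8), (2/237) = -1, so (2/237)^4 = +1.
Reciprocity: 11 ≡ 3 and 237 ≡ 1 (mod 4), so (11/237) = +(237/11).
Reduce top mod 11: now compute (6/11).
Pull out 2: since 11 ≡ 3 (mod 8), (2/11) = -1.
Reciprocity: 3 ≡ 3 and 11 ≡ 3 (mod 4), so (3/11) = −(11/3).
Reduce top mod 3: now compute (2/3).
Pull out 2: since 3 ≡ 3 (mod 8), (2/3) = -1.
Reached (1/3) = 1. Collecting the sign flips along the way, the symbol is -1.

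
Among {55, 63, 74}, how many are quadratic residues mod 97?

0

(55/97) = -1 → non-residue.
(63/97) = -1 → non-residue.
(74/97) = -1 → non-residue.
Total quadratic residues among the 3: 0.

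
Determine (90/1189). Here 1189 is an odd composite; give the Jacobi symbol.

-1

Pull out 2: since 1189 ≡ 5 (mod 8), (2/1189) = -1.
Reciprocity: 45 ≡ 1 and 1189 ≡ 1 (mod 4), so (45/1189) = +(1189/45).
Reduce top mod 45: now compute (19/45).
Reciprocity: 19 ≡ 3 and 45 ≡ 1 (mod 4), so (19/45) = +(45/19).
Reduce top mod 19: now compute (7/19).
Reciprocity: 7 ≡ 3 and 19 ≡ 3 (mod 4), so (7/19) = −(19/7).
Reduce top mod 7: now compute (5/7).
Reciprocity: 5 ≡ 1 and 7 ≡ 3 (mod 4), so (5/7) = +(7/5).
Reduce top mod 5: now compute (2/5).
Pull out 2: since 5 ≡ 5 (mod 8), (2/5) = -1.
Reached (1/5) = 1. Collecting the sign flips along the way, the symbol is -1.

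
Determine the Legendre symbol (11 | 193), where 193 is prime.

-1

Euler's criterion: (11/193) ≡ 11^96 (mod 193).
11^2 ≡ 121 (mod 193)
11^4 ≡ 166 (mod 193)
11^8 ≡ 150 (mod 193)
11^16 ≡ 112 (mod 193)
11^32 ≡ 192 (mod 193)
11^64 ≡ 1 (mod 193)
11^96 = 11^(64+32) ≡ 192 (mod 193).
Result is 192 ≡ −1, so (11/193) = −1.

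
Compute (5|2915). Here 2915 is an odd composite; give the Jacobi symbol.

Reciprocity: 5 ≡ 1 and 2915 ≡ 3 (mod 4), so (5/2915) = +(2915/5).
Reduce top mod 5: now compute (0/5).
Top reduces to 0: gcd > 1, so the symbol is 0.

0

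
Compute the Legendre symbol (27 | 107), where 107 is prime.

Reciprocity: 27 ≡ 3 and 107 ≡ 3 (mod 4), so (27/107) = −(107/27).
Reduce top mod 27: now compute (26/27).
Pull out 2: since 27 ≡ 3 (mod 8), (2/27) = -1.
Reciprocity: 13 ≡ 1 and 27 ≡ 3 (mod 4), so (13/27) = +(27/13).
Reduce top mod 13: now compute (1/13).
Reached (1/13) = 1. Collecting the sign flips along the way, the symbol is +1.

1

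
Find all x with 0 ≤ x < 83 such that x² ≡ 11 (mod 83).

Since 83 ≡ 3 (mod 4), a square root of 11 is 11^((83+1)/4) = 11^21 mod 83.
Repeated squaring: 11^2≡38, 11^4≡33, 11^8≡10, 11^16≡17 (mod 83).
11^21 = 11^(16+4+1) ≡ 29 (mod 83).
Check: 29² = 841 ≡ 11 (mod 83). The two roots are 29 and 54.

29, 54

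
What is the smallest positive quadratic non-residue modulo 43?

(2/43) = −1, so 2 is the smallest positive non-residue mod 43.

2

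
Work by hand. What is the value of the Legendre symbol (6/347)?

-1

Euler's criterion: (6/347) ≡ 6^173 (mod 347).
6^2 ≡ 36 (mod 347)
6^4 ≡ 255 (mod 347)
6^8 ≡ 136 (mod 347)
6^16 ≡ 105 (mod 347)
6^32 ≡ 268 (mod 347)
6^64 ≡ 342 (mod 347)
6^128 ≡ 25 (mod 347)
6^173 = 6^(128+32+8+4+1) ≡ 346 (mod 347).
Result is 346 ≡ −1, so (6/347) = −1.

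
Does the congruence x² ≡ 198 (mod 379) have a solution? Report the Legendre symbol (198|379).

1

Pull out 2: since 379 ≡ 3 (mod 8), (2/379) = -1.
Reciprocity: 99 ≡ 3 and 379 ≡ 3 (mod 4), so (99/379) = −(379/99).
Reduce top mod 99: now compute (82/99).
Pull out 2: since 99 ≡ 3 (mod 8), (2/99) = -1.
Reciprocity: 41 ≡ 1 and 99 ≡ 3 (mod 4), so (41/99) = +(99/41).
Reduce top mod 41: now compute (17/41).
Reciprocity: 17 ≡ 1 and 41 ≡ 1 (mod 4), so (17/41) = +(41/17).
Reduce top mod 17: now compute (7/17).
Reciprocity: 7 ≡ 3 and 17 ≡ 1 (mod 4), so (7/17) = +(17/7).
Reduce top mod 7: now compute (3/7).
Reciprocity: 3 ≡ 3 and 7 ≡ 3 (mod 4), so (3/7) = −(7/3).
Reduce top mod 3: now compute (1/3).
Reached (1/3) = 1. Collecting the sign flips along the way, the symbol is +1.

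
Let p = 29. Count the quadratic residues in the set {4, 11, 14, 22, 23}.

(4/29) = +1 → QR.
(11/29) = -1 → non-residue.
(14/29) = -1 → non-residue.
(22/29) = +1 → QR.
(23/29) = +1 → QR.
Total quadratic residues among the 5: 3.

3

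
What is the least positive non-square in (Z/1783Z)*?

(2/1783) = +1, so 2 is a residue.
(3/1783) = −1, so 3 is the smallest positive non-residue mod 1783.

3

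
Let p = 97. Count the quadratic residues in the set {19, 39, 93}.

(19/97) = -1 → non-residue.
(39/97) = -1 → non-residue.
(93/97) = +1 → QR.
Total quadratic residues among the 3: 1.

1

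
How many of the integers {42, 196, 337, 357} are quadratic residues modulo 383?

(42/383) = +1 → QR.
(196/383) = +1 → QR.
(337/383) = -1 → non-residue.
(357/383) = +1 → QR.
Total quadratic residues among the 4: 3.

3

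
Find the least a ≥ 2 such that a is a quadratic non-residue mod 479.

13

(2/479) = +1, so 2 is a residue.
(3/479) = +1, so 3 is a residue.
(4/479) = +1, so 4 is a residue.
(5/479) = +1, so 5 is a residue.
(6/479) = +1, so 6 is a residue.
(7/479) = +1, so 7 is a residue.
(8/479) = +1, so 8 is a residue.
(9/479) = +1, so 9 is a residue.
(10/479) = +1, so 10 is a residue.
(11/479) = +1, so 11 is a residue.
(12/479) = +1, so 12 is a residue.
(13/479) = −1, so 13 is the smallest positive non-residue mod 479.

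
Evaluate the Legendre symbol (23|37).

Euler's criterion: (23/37) ≡ 23^18 (mod 37).
23^2 ≡ 11 (mod 37)
23^4 ≡ 10 (mod 37)
23^8 ≡ 26 (mod 37)
23^16 ≡ 10 (mod 37)
23^18 = 23^(16+2) ≡ 36 (mod 37).
Result is 36 ≡ −1, so (23/37) = −1.

-1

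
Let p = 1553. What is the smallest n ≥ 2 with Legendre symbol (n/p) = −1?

3

(2/1553) = +1, so 2 is a residue.
(3/1553) = −1, so 3 is the smallest positive non-residue mod 1553.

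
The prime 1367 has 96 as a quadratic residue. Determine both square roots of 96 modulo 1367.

345, 1022

Since 1367 ≡ 3 (mod 4), a square root of 96 is 96^((1367+1)/4) = 96^342 mod 1367.
Repeated squaring: 96^2≡1014, 96^4≡212, 96^8≡1200, 96^16≡549, 96^32≡661, 96^64≡848, 96^128≡62, 96^256≡1110 (mod 1367).
96^342 = 96^(256+64+16+4+2) ≡ 1022 (mod 1367).
Check: 1022² = 1044484 ≡ 96 (mod 1367). The two roots are 345 and 1022.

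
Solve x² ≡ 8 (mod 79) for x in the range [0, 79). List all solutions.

18, 61

Since 79 ≡ 3 (mod 4), a square root of 8 is 8^((79+1)/4) = 8^20 mod 79.
Repeated squaring: 8^2≡64, 8^4≡67, 8^8≡65, 8^16≡38 (mod 79).
8^20 = 8^(16+4) ≡ 18 (mod 79).
Check: 18² = 324 ≡ 8 (mod 79). The two roots are 18 and 61.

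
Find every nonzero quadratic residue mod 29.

1 4 5 6 7 9 13 16 20 22 23 24 25 28

Square k = 1,…,14 (k and 29−k give the same square):
1²=1, 2²=4, 3²=9, 4²=16, 5²=25, 6²≡7, 7²≡20, 8²≡6, 9²≡23, 10²≡13, 11²≡5, 12²≡28, 13²≡24, 14²≡22 (mod 29).
So the quadratic residues mod 29 are {1, 4, 5, 6, 7, 9, 13, 16, 20, 22, 23, 24, 25, 28}.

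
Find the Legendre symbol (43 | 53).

1

Reciprocity: 43 ≡ 3 and 53 ≡ 1 (mod 4), so (43/53) = +(53/43).
Reduce top mod 43: now compute (10/43).
Pull out 2: since 43 ≡ 3 (mod 8), (2/43) = -1.
Reciprocity: 5 ≡ 1 and 43 ≡ 3 (mod 4), so (5/43) = +(43/5).
Reduce top mod 5: now compute (3/5).
Reciprocity: 3 ≡ 3 and 5 ≡ 1 (mod 4), so (3/5) = +(5/3).
Reduce top mod 3: now compute (2/3).
Pull out 2: since 3 ≡ 3 (mod 8), (2/3) = -1.
Reached (1/3) = 1. Collecting the sign flips along the way, the symbol is +1.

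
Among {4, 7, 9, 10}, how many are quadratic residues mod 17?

2

(4/17) = +1 → QR.
(7/17) = -1 → non-residue.
(9/17) = +1 → QR.
(10/17) = -1 → non-residue.
Total quadratic residues among the 4: 2.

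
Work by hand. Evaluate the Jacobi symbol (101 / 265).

-1

Reciprocity: 101 ≡ 1 and 265 ≡ 1 (mod 4), so (101/265) = +(265/101).
Reduce top mod 101: now compute (63/101).
Reciprocity: 63 ≡ 3 and 101 ≡ 1 (mod 4), so (63/101) = +(101/63).
Reduce top mod 63: now compute (38/63).
Pull out 2: since 63 ≡ 7 (mod 8), (2/63) = +1.
Reciprocity: 19 ≡ 3 and 63 ≡ 3 (mod 4), so (19/63) = −(63/19).
Reduce top mod 19: now compute (6/19).
Pull out 2: since 19 ≡ 3 (mod 8), (2/19) = -1.
Reciprocity: 3 ≡ 3 and 19 ≡ 3 (mod 4), so (3/19) = −(19/3).
Reduce top mod 3: now compute (1/3).
Reached (1/3) = 1. Collecting the sign flips along the way, the symbol is -1.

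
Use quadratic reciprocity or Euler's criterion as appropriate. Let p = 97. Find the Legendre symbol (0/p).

0

Top reduces to 0: gcd > 1, so the symbol is 0.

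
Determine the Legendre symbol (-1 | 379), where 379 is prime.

-1

First reduce: -1 ≡ 378 (mod 379).
Pull out 2: since 379 ≡ 3 (mod 8), (2/379) = -1.
Reciprocity: 189 ≡ 1 and 379 ≡ 3 (mod 4), so (189/379) = +(379/189).
Reduce top mod 189: now compute (1/189).
Reached (1/189) = 1. Collecting the sign flips along the way, the symbol is -1.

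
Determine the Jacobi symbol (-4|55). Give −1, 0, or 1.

First reduce: -4 ≡ 51 (mod 55).
Reciprocity: 51 ≡ 3 and 55 ≡ 3 (mod 4), so (51/55) = −(55/51).
Reduce top mod 51: now compute (4/51).
Pull out 2^2: since 51 ≡ 3 (mod 8), (2/51) = -1, so (2/51)^2 = +1.
Reached (1/51) = 1. Collecting the sign flips along the way, the symbol is -1.

-1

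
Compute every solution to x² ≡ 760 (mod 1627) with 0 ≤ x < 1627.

769, 858

Since 1627 ≡ 3 (mod 4), a square root of 760 is 760^((1627+1)/4) = 760^407 mod 1627.
Repeated squaring: 760^2≡15, 760^4≡225, 760^8≡188, 760^16≡1177, 760^32≡752, 760^64≡935, 760^128≡526, 760^256≡86 (mod 1627).
760^407 = 760^(256+128+16+4+2+1) ≡ 769 (mod 1627).
Check: 769² = 591361 ≡ 760 (mod 1627). The two roots are 769 and 858.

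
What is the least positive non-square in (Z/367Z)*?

(2/367) = +1, so 2 is a residue.
(3/367) = −1, so 3 is the smallest positive non-residue mod 367.

3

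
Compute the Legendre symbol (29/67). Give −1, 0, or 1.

1

Euler's criterion: (29/67) ≡ 29^33 (mod 67).
29^2 ≡ 37 (mod 67)
29^4 ≡ 29 (mod 67)
29^8 ≡ 37 (mod 67)
29^16 ≡ 29 (mod 67)
29^32 ≡ 37 (mod 67)
29^33 = 29^(32+1) ≡ 1 (mod 67).
Result is 1, so (29/67) = 1.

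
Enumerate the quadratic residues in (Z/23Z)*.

1 2 3 4 6 8 9 12 13 16 18

Square k = 1,…,11 (k and 23−k give the same square):
1²=1, 2²=4, 3²=9, 4²=16, 5²≡2, 6²≡13, 7²≡3, 8²≡18, 9²≡12, 10²≡8, 11²≡6 (mod 23).
So the quadratic residues mod 23 are {1, 2, 3, 4, 6, 8, 9, 12, 13, 16, 18}.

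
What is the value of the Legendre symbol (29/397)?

Euler's criterion: (29/397) ≡ 29^198 (mod 397).
29^2 ≡ 47 (mod 397)
29^4 ≡ 224 (mod 397)
29^8 ≡ 154 (mod 397)
29^16 ≡ 293 (mod 397)
29^32 ≡ 97 (mod 397)
29^64 ≡ 278 (mod 397)
29^128 ≡ 266 (mod 397)
29^198 = 29^(128+64+4+2) ≡ 1 (mod 397).
Result is 1, so (29/397) = 1.

1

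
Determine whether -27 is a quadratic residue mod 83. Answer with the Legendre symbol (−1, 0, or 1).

First reduce: -27 ≡ 56 (mod 83).
Pull out 2^3: since 83 ≡ 3 (mod 8), (2/83) = -1, so (2/83)^3 = -1.
Reciprocity: 7 ≡ 3 and 83 ≡ 3 (mod 4), so (7/83) = −(83/7).
Reduce top mod 7: now compute (6/7).
Pull out 2: since 7 ≡ 7 (mod 8), (2/7) = +1.
Reciprocity: 3 ≡ 3 and 7 ≡ 3 (mod 4), so (3/7) = −(7/3).
Reduce top mod 3: now compute (1/3).
Reached (1/3) = 1. Collecting the sign flips along the way, the symbol is -1.

-1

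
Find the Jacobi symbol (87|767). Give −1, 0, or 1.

Reciprocity: 87 ≡ 3 and 767 ≡ 3 (mod 4), so (87/767) = −(767/87).
Reduce top mod 87: now compute (71/87).
Reciprocity: 71 ≡ 3 and 87 ≡ 3 (mod 4), so (71/87) = −(87/71).
Reduce top mod 71: now compute (16/71).
Pull out 2^4: since 71 ≡ 7 (mod 8), (2/71) = +1, so (2/71)^4 = +1.
Reached (1/71) = 1. Collecting the sign flips along the way, the symbol is +1.

1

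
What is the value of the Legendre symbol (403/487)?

-1

Reciprocity: 403 ≡ 3 and 487 ≡ 3 (mod 4), so (403/487) = −(487/403).
Reduce top mod 403: now compute (84/403).
Pull out 2^2: since 403 ≡ 3 (mod 8), (2/403) = -1, so (2/403)^2 = +1.
Reciprocity: 21 ≡ 1 and 403 ≡ 3 (mod 4), so (21/403) = +(403/21).
Reduce top mod 21: now compute (4/21).
Pull out 2^2: since 21 ≡ 5 (mod 8), (2/21) = -1, so (2/21)^2 = +1.
Reached (1/21) = 1. Collecting the sign flips along the way, the symbol is -1.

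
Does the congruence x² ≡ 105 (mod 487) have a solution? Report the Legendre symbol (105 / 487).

Reciprocity: 105 ≡ 1 and 487 ≡ 3 (mod 4), so (105/487) = +(487/105).
Reduce top mod 105: now compute (67/105).
Reciprocity: 67 ≡ 3 and 105 ≡ 1 (mod 4), so (67/105) = +(105/67).
Reduce top mod 67: now compute (38/67).
Pull out 2: since 67 ≡ 3 (mod 8), (2/67) = -1.
Reciprocity: 19 ≡ 3 and 67 ≡ 3 (mod 4), so (19/67) = −(67/19).
Reduce top mod 19: now compute (10/19).
Pull out 2: since 19 ≡ 3 (mod 8), (2/19) = -1.
Reciprocity: 5 ≡ 1 and 19 ≡ 3 (mod 4), so (5/19) = +(19/5).
Reduce top mod 5: now compute (4/5).
Pull out 2^2: since 5 ≡ 5 (mod 8), (2/5) = -1, so (2/5)^2 = +1.
Reached (1/5) = 1. Collecting the sign flips along the way, the symbol is -1.

-1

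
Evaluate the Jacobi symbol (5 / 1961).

1

Reciprocity: 5 ≡ 1 and 1961 ≡ 1 (mod 4), so (5/1961) = +(1961/5).
Reduce top mod 5: now compute (1/5).
Reached (1/5) = 1. Collecting the sign flips along the way, the symbol is +1.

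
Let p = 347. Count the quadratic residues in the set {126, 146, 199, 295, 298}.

(126/347) = +1 → QR.
(146/347) = -1 → non-residue.
(199/347) = +1 → QR.
(295/347) = -1 → non-residue.
(298/347) = -1 → non-residue.
Total quadratic residues among the 5: 2.

2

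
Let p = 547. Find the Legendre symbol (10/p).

1

Pull out 2: since 547 ≡ 3 (mod 8), (2/547) = -1.
Reciprocity: 5 ≡ 1 and 547 ≡ 3 (mod 4), so (5/547) = +(547/5).
Reduce top mod 5: now compute (2/5).
Pull out 2: since 5 ≡ 5 (mod 8), (2/5) = -1.
Reached (1/5) = 1. Collecting the sign flips along the way, the symbol is +1.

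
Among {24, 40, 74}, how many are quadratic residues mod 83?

1

(24/83) = -1 → non-residue.
(40/83) = +1 → QR.
(74/83) = -1 → non-residue.
Total quadratic residues among the 3: 1.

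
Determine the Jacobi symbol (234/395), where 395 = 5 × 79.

1

Pull out 2: since 395 ≡ 3 (mod 8), (2/395) = -1.
Reciprocity: 117 ≡ 1 and 395 ≡ 3 (mod 4), so (117/395) = +(395/117).
Reduce top mod 117: now compute (44/117).
Pull out 2^2: since 117 ≡ 5 (mod 8), (2/117) = -1, so (2/117)^2 = +1.
Reciprocity: 11 ≡ 3 and 117 ≡ 1 (mod 4), so (11/117) = +(117/11).
Reduce top mod 11: now compute (7/11).
Reciprocity: 7 ≡ 3 and 11 ≡ 3 (mod 4), so (7/11) = −(11/7).
Reduce top mod 7: now compute (4/7).
Pull out 2^2: since 7 ≡ 7 (mod 8), (2/7) = +1, so (2/7)^2 = +1.
Reached (1/7) = 1. Collecting the sign flips along the way, the symbol is +1.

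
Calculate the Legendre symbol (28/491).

Pull out 2^2: since 491 ≡ 3 (mod 8), (2/491) = -1, so (2/491)^2 = +1.
Reciprocity: 7 ≡ 3 and 491 ≡ 3 (mod 4), so (7/491) = −(491/7).
Reduce top mod 7: now compute (1/7).
Reached (1/7) = 1. Collecting the sign flips along the way, the symbol is -1.

-1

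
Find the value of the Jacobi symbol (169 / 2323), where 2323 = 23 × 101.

Reciprocity: 169 ≡ 1 and 2323 ≡ 3 (mod 4), so (169/2323) = +(2323/169).
Reduce top mod 169: now compute (126/169).
Pull out 2: since 169 ≡ 1 (mod 8), (2/169) = +1.
Reciprocity: 63 ≡ 3 and 169 ≡ 1 (mod 4), so (63/169) = +(169/63).
Reduce top mod 63: now compute (43/63).
Reciprocity: 43 ≡ 3 and 63 ≡ 3 (mod 4), so (43/63) = −(63/43).
Reduce top mod 43: now compute (20/43).
Pull out 2^2: since 43 ≡ 3 (mod 8), (2/43) = -1, so (2/43)^2 = +1.
Reciprocity: 5 ≡ 1 and 43 ≡ 3 (mod 4), so (5/43) = +(43/5).
Reduce top mod 5: now compute (3/5).
Reciprocity: 3 ≡ 3 and 5 ≡ 1 (mod 4), so (3/5) = +(5/3).
Reduce top mod 3: now compute (2/3).
Pull out 2: since 3 ≡ 3 (mod 8), (2/3) = -1.
Reached (1/3) = 1. Collecting the sign flips along the way, the symbol is +1.

1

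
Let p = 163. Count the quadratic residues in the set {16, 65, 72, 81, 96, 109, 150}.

(16/163) = +1 → QR.
(65/163) = +1 → QR.
(72/163) = -1 → non-residue.
(81/163) = +1 → QR.
(96/163) = +1 → QR.
(109/163) = -1 → non-residue.
(150/163) = +1 → QR.
Total quadratic residues among the 7: 5.

5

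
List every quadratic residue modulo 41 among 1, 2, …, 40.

Square k = 1,…,20 (k and 41−k give the same square):
1²=1, 2²=4, 3²=9, 4²=16, 5²=25, 6²=36, 7²≡8, 8²≡23, 9²≡40, 10²≡18, 11²≡39, 12²≡21, 13²≡5, 14²≡32, 15²≡20, 16²≡10, 17²≡2, 18²≡37, 19²≡33, 20²≡31 (mod 41).
So the quadratic residues mod 41 are {1, 2, 4, 5, 8, 9, 10, 16, 18, 20, 21, 23, 25, 31, 32, 33, 36, 37, 39, 40}.

1 2 4 5 8 9 10 16 18 20 21 23 25 31 32 33 36 37 39 40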